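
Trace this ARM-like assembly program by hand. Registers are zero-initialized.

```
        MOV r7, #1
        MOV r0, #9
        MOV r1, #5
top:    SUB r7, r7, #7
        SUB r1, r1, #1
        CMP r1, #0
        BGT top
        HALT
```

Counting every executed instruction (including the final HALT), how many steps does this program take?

r7=1
r0=9
r1=5
r7=1-7=-6
r1=5-1=4
CMP r1, #0  (cmp 4,0)
BGT top: taken
r7=(-6)-7=-13
r1=4-1=3
CMP r1, #0  (cmp 3,0)
BGT top: taken
r7=(-13)-7=-20
r1=3-1=2
CMP r1, #0  (cmp 2,0)
BGT top: taken
r7=(-20)-7=-27
r1=2-1=1
CMP r1, #0  (cmp 1,0)
BGT top: taken
r7=(-27)-7=-34
r1=1-1=0
CMP r1, #0  (cmp 0,0)
BGT top: not taken
halt.
Total executed instructions: 24.

24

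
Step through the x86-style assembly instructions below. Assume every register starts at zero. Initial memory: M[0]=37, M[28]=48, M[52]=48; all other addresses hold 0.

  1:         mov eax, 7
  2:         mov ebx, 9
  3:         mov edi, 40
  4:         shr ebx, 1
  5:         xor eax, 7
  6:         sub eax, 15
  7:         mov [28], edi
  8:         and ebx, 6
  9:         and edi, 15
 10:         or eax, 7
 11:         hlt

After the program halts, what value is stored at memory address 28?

after mov eax, 7: eax=7
after mov ebx, 9: ebx=9
after mov edi, 40: edi=40
after shr ebx, 1: ebx=9>>1=4
after xor eax, 7: eax=7^7=0
after sub eax, 15: eax=0-15=-15
mov [28], edi → M[28]=40
after and ebx, 6: ebx=4&6=4
after and edi, 15: edi=40&15=8
after or eax, 7: eax=(-15)|7=-9
halt.

40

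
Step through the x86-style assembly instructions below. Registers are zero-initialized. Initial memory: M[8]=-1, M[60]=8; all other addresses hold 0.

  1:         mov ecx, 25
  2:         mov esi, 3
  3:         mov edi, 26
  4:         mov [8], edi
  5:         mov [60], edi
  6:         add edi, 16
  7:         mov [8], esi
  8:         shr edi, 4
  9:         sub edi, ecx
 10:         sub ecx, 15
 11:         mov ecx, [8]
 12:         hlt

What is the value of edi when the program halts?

after mov ecx, 25: ecx=25
after mov esi, 3: esi=3
after mov edi, 26: edi=26
mov [8], edi → M[8]=26
mov [60], edi → M[60]=26
after add edi, 16: edi=26+16=42
mov [8], esi → M[8]=3
after shr edi, 4: edi=42>>4=2
after sub edi, ecx: edi=2-25=-23
after sub ecx, 15: ecx=25-15=10
after mov ecx, [8]: ecx=M[8]=3
halt.

-23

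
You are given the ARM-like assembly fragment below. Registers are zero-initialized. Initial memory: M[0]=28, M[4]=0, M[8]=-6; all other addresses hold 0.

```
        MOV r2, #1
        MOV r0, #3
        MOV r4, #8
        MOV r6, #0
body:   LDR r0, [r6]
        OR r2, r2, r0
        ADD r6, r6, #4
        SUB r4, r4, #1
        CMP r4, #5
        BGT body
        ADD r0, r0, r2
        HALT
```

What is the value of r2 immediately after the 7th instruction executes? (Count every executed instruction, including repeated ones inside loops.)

r2=1
r0=3
r4=8
r6=0
r0=M[0]=28
r2=1|28=29
r6=0+4=4
After step 7: r2 = 29.

29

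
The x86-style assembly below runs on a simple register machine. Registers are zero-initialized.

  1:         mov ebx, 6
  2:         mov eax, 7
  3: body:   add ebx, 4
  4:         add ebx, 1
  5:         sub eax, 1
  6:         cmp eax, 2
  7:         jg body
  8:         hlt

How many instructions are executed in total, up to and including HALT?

28

ebx=6
eax=7
ebx=6+4=10
ebx=10+1=11
eax=7-1=6
cmp eax, 2  (cmp 6,2)
jg body: taken
ebx=11+4=15
ebx=15+1=16
eax=6-1=5
cmp eax, 2  (cmp 5,2)
jg body: taken
ebx=16+4=20
ebx=20+1=21
eax=5-1=4
cmp eax, 2  (cmp 4,2)
jg body: taken
ebx=21+4=25
ebx=25+1=26
eax=4-1=3
cmp eax, 2  (cmp 3,2)
jg body: taken
ebx=26+4=30
ebx=30+1=31
eax=3-1=2
cmp eax, 2  (cmp 2,2)
jg body: not taken
halt.
Total executed instructions: 28.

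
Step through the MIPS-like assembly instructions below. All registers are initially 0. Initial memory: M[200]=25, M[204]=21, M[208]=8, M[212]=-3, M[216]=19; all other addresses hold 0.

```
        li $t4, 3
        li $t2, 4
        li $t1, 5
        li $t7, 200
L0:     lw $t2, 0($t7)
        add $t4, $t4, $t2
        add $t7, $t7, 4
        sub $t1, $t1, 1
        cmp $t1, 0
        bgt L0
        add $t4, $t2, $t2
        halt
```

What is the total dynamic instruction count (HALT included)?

36

li $t4, 3 → $t4=3
li $t2, 4 → $t2=4
li $t1, 5 → $t1=5
li $t7, 200 → $t7=200
lw $t2, 0($t7) → $t2=M[200]=25
add $t4, $t4, $t2 → $t4=3+25=28
add $t7, $t7, 4 → $t7=200+4=204
sub $t1, $t1, 1 → $t1=5-1=4
cmp $t1, 0  (cmp 4,0)
bgt L0: taken
lw $t2, 0($t7) → $t2=M[204]=21
add $t4, $t4, $t2 → $t4=28+21=49
add $t7, $t7, 4 → $t7=204+4=208
sub $t1, $t1, 1 → $t1=4-1=3
cmp $t1, 0  (cmp 3,0)
bgt L0: taken
lw $t2, 0($t7) → $t2=M[208]=8
add $t4, $t4, $t2 → $t4=49+8=57
add $t7, $t7, 4 → $t7=208+4=212
sub $t1, $t1, 1 → $t1=3-1=2
cmp $t1, 0  (cmp 2,0)
bgt L0: taken
lw $t2, 0($t7) → $t2=M[212]=-3
add $t4, $t4, $t2 → $t4=57+(-3)=54
add $t7, $t7, 4 → $t7=212+4=216
sub $t1, $t1, 1 → $t1=2-1=1
cmp $t1, 0  (cmp 1,0)
bgt L0: taken
lw $t2, 0($t7) → $t2=M[216]=19
add $t4, $t4, $t2 → $t4=54+19=73
add $t7, $t7, 4 → $t7=216+4=220
sub $t1, $t1, 1 → $t1=1-1=0
cmp $t1, 0  (cmp 0,0)
bgt L0: not taken
add $t4, $t2, $t2 → $t4=19+19=38
halt.
Total executed instructions: 36.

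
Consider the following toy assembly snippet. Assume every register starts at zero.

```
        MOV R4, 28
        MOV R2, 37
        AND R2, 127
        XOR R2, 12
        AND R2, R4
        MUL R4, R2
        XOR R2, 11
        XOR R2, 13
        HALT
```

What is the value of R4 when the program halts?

MOV R4, 28 → R4=28
MOV R2, 37 → R2=37
AND R2, 127 → R2=37&127=37
XOR R2, 12 → R2=37^12=41
AND R2, R4 → R2=41&28=8
MUL R4, R2 → R4=28*8=224
XOR R2, 11 → R2=8^11=3
XOR R2, 13 → R2=3^13=14
halt.

224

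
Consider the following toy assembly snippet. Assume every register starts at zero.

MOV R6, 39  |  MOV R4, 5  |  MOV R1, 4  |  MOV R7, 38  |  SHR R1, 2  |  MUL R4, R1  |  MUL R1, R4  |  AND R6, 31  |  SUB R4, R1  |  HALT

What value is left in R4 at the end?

R6=39
R4=5
R1=4
R7=38
R1=4>>2=1
R4=5*1=5
R1=1*5=5
R6=39&31=7
R4=5-5=0
halt.

0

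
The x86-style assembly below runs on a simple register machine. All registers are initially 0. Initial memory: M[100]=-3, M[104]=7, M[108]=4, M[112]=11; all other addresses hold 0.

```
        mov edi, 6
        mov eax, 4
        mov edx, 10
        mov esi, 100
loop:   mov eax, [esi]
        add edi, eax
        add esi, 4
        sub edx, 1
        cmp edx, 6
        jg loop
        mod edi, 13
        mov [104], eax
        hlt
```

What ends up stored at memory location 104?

11

mov edi, 6 → edi=6
mov eax, 4 → eax=4
mov edx, 10 → edx=10
mov esi, 100 → esi=100
mov eax, [esi] → eax=M[100]=-3
add edi, eax → edi=6+(-3)=3
add esi, 4 → esi=100+4=104
sub edx, 1 → edx=10-1=9
cmp edx, 6  (cmp 9,6)
jg loop: taken
mov eax, [esi] → eax=M[104]=7
add edi, eax → edi=3+7=10
add esi, 4 → esi=104+4=108
sub edx, 1 → edx=9-1=8
cmp edx, 6  (cmp 8,6)
jg loop: taken
mov eax, [esi] → eax=M[108]=4
add edi, eax → edi=10+4=14
add esi, 4 → esi=108+4=112
sub edx, 1 → edx=8-1=7
cmp edx, 6  (cmp 7,6)
jg loop: taken
mov eax, [esi] → eax=M[112]=11
add edi, eax → edi=14+11=25
add esi, 4 → esi=112+4=116
sub edx, 1 → edx=7-1=6
cmp edx, 6  (cmp 6,6)
jg loop: not taken
mod edi, 13 → edi=25%13=12
mov [104], eax → M[104]=11
halt.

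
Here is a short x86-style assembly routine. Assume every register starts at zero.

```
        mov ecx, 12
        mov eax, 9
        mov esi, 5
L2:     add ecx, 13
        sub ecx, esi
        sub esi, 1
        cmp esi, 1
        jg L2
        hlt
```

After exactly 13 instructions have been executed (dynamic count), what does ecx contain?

29

mov ecx, 12 → ecx=12
mov eax, 9 → eax=9
mov esi, 5 → esi=5
add ecx, 13 → ecx=12+13=25
sub ecx, esi → ecx=25-5=20
sub esi, 1 → esi=5-1=4
cmp esi, 1  (cmp 4,1)
jg L2: taken
add ecx, 13 → ecx=20+13=33
sub ecx, esi → ecx=33-4=29
sub esi, 1 → esi=4-1=3
cmp esi, 1  (cmp 3,1)
jg L2: taken
After step 13: ecx = 29.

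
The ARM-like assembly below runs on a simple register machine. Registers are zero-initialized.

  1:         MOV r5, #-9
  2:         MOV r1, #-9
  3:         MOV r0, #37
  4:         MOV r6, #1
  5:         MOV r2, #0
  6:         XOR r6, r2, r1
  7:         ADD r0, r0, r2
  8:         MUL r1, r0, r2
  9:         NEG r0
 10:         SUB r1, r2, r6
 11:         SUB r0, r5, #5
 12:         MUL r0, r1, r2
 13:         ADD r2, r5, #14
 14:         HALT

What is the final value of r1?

MOV r5, #-9 → r5=-9
MOV r1, #-9 → r1=-9
MOV r0, #37 → r0=37
MOV r6, #1 → r6=1
MOV r2, #0 → r2=0
XOR r6, r2, r1 → r6=0^(-9)=-9
ADD r0, r0, r2 → r0=37+0=37
MUL r1, r0, r2 → r1=37*0=0
NEG r0 → r0=-(37)=-37
SUB r1, r2, r6 → r1=0-(-9)=9
SUB r0, r5, #5 → r0=(-9)-5=-14
MUL r0, r1, r2 → r0=9*0=0
ADD r2, r5, #14 → r2=(-9)+14=5
halt.

9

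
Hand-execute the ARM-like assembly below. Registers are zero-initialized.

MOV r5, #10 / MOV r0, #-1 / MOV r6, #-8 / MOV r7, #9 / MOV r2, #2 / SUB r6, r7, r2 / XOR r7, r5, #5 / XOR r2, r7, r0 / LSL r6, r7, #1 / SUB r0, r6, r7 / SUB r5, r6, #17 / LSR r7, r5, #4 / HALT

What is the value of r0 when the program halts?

15

r5=10
r0=-1
r6=-8
r7=9
r2=2
r6=9-2=7
r7=10^5=15
r2=15^(-1)=-16
r6=15<<1=30
r0=30-15=15
r5=30-17=13
r7=13>>4=0
halt.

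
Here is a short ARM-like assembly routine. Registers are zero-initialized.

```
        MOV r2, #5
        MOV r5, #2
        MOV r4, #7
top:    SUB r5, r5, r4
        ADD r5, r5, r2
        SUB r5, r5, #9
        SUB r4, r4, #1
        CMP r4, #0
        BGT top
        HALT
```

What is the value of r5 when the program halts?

r2=5
r5=2
r4=7
r5=2-7=-5
r5=(-5)+5=0
r5=0-9=-9
r4=7-1=6
CMP r4, #0  (cmp 6,0)
BGT top: taken
r5=(-9)-6=-15
r5=(-15)+5=-10
r5=(-10)-9=-19
r4=6-1=5
CMP r4, #0  (cmp 5,0)
BGT top: taken
r5=(-19)-5=-24
r5=(-24)+5=-19
r5=(-19)-9=-28
r4=5-1=4
CMP r4, #0  (cmp 4,0)
BGT top: taken
r5=(-28)-4=-32
r5=(-32)+5=-27
r5=(-27)-9=-36
r4=4-1=3
CMP r4, #0  (cmp 3,0)
BGT top: taken
r5=(-36)-3=-39
r5=(-39)+5=-34
r5=(-34)-9=-43
r4=3-1=2
CMP r4, #0  (cmp 2,0)
BGT top: taken
r5=(-43)-2=-45
r5=(-45)+5=-40
r5=(-40)-9=-49
r4=2-1=1
CMP r4, #0  (cmp 1,0)
BGT top: taken
r5=(-49)-1=-50
r5=(-50)+5=-45
r5=(-45)-9=-54
r4=1-1=0
CMP r4, #0  (cmp 0,0)
BGT top: not taken
halt.

-54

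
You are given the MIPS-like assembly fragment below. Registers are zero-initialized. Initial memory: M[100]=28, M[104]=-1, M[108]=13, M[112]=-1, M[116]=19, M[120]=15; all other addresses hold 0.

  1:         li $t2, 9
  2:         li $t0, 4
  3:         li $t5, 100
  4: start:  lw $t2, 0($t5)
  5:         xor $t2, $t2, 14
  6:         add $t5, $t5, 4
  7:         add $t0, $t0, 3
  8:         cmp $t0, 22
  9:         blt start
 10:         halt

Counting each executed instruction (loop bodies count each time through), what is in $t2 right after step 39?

1

$t2=9
$t0=4
$t5=100
$t2=M[100]=28
$t2=28^14=18
$t5=100+4=104
$t0=4+3=7
cmp $t0, 22  (cmp 7,22)
blt start: taken
$t2=M[104]=-1
$t2=(-1)^14=-15
$t5=104+4=108
$t0=7+3=10
cmp $t0, 22  (cmp 10,22)
blt start: taken
$t2=M[108]=13
$t2=13^14=3
$t5=108+4=112
$t0=10+3=13
cmp $t0, 22  (cmp 13,22)
blt start: taken
$t2=M[112]=-1
$t2=(-1)^14=-15
$t5=112+4=116
$t0=13+3=16
cmp $t0, 22  (cmp 16,22)
blt start: taken
$t2=M[116]=19
$t2=19^14=29
$t5=116+4=120
$t0=16+3=19
cmp $t0, 22  (cmp 19,22)
blt start: taken
$t2=M[120]=15
$t2=15^14=1
$t5=120+4=124
$t0=19+3=22
cmp $t0, 22  (cmp 22,22)
blt start: not taken
After step 39: $t2 = 1.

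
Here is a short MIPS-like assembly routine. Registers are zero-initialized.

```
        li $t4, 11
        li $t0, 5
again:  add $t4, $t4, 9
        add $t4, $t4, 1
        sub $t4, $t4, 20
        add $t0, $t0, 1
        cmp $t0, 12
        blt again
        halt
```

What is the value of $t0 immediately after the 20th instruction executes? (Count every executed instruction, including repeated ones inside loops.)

8

after li $t4, 11: $t4=11
after li $t0, 5: $t0=5
after add $t4, $t4, 9: $t4=11+9=20
after add $t4, $t4, 1: $t4=20+1=21
after sub $t4, $t4, 20: $t4=21-20=1
after add $t0, $t0, 1: $t0=5+1=6
cmp $t0, 12  (cmp 6,12)
blt again: taken
after add $t4, $t4, 9: $t4=1+9=10
after add $t4, $t4, 1: $t4=10+1=11
after sub $t4, $t4, 20: $t4=11-20=-9
after add $t0, $t0, 1: $t0=6+1=7
cmp $t0, 12  (cmp 7,12)
blt again: taken
after add $t4, $t4, 9: $t4=(-9)+9=0
after add $t4, $t4, 1: $t4=0+1=1
after sub $t4, $t4, 20: $t4=1-20=-19
after add $t0, $t0, 1: $t0=7+1=8
cmp $t0, 12  (cmp 8,12)
blt again: taken
After step 20: $t0 = 8.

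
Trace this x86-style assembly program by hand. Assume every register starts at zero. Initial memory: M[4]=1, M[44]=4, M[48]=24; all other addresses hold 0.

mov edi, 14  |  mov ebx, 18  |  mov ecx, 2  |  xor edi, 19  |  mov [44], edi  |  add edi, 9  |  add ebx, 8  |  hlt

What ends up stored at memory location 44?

after mov edi, 14: edi=14
after mov ebx, 18: ebx=18
after mov ecx, 2: ecx=2
after xor edi, 19: edi=14^19=29
mov [44], edi → M[44]=29
after add edi, 9: edi=29+9=38
after add ebx, 8: ebx=18+8=26
halt.

29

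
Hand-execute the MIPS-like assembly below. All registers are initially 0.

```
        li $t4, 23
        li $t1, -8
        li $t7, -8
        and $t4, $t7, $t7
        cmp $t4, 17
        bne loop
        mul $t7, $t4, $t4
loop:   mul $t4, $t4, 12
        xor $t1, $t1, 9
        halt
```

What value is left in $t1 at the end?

-15

after li $t4, 23: $t4=23
after li $t1, -8: $t1=-8
after li $t7, -8: $t7=-8
after and $t4, $t7, $t7: $t4=(-8)&(-8)=-8
cmp $t4, 17  (cmp -8,17)
bne loop: taken
after mul $t4, $t4, 12: $t4=(-8)*12=-96
after xor $t1, $t1, 9: $t1=(-8)^9=-15
halt.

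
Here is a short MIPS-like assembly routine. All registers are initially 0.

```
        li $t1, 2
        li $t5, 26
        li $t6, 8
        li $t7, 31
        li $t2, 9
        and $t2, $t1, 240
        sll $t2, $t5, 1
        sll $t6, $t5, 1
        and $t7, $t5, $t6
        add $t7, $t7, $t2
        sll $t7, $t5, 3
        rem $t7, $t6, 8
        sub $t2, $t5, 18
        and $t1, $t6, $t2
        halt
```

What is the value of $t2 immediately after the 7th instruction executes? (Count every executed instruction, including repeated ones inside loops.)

52

after li $t1, 2: $t1=2
after li $t5, 26: $t5=26
after li $t6, 8: $t6=8
after li $t7, 31: $t7=31
after li $t2, 9: $t2=9
after and $t2, $t1, 240: $t2=2&240=0
after sll $t2, $t5, 1: $t2=26<<1=52
After step 7: $t2 = 52.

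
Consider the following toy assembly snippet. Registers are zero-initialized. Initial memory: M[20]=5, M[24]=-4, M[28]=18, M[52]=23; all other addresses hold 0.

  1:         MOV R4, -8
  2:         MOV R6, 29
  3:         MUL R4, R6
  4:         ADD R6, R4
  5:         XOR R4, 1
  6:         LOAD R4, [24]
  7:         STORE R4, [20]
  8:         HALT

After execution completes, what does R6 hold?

-203

R4=-8
R6=29
R4=(-8)*29=-232
R6=29+(-232)=-203
R4=(-232)^1=-231
R4=M[24]=-4
STORE R4, [20] → M[20]=-4
halt.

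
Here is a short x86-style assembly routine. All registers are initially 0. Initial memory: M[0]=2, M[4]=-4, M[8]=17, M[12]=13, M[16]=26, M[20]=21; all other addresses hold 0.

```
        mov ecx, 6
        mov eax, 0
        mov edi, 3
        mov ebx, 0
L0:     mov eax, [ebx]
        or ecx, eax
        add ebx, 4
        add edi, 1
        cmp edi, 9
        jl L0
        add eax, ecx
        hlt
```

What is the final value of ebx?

after mov ecx, 6: ecx=6
after mov eax, 0: eax=0
after mov edi, 3: edi=3
after mov ebx, 0: ebx=0
after mov eax, [ebx]: eax=M[0]=2
after or ecx, eax: ecx=6|2=6
after add ebx, 4: ebx=0+4=4
after add edi, 1: edi=3+1=4
cmp edi, 9  (cmp 4,9)
jl L0: taken
after mov eax, [ebx]: eax=M[4]=-4
after or ecx, eax: ecx=6|(-4)=-2
after add ebx, 4: ebx=4+4=8
after add edi, 1: edi=4+1=5
cmp edi, 9  (cmp 5,9)
jl L0: taken
after mov eax, [ebx]: eax=M[8]=17
after or ecx, eax: ecx=(-2)|17=-1
after add ebx, 4: ebx=8+4=12
after add edi, 1: edi=5+1=6
cmp edi, 9  (cmp 6,9)
jl L0: taken
after mov eax, [ebx]: eax=M[12]=13
after or ecx, eax: ecx=(-1)|13=-1
after add ebx, 4: ebx=12+4=16
after add edi, 1: edi=6+1=7
cmp edi, 9  (cmp 7,9)
jl L0: taken
after mov eax, [ebx]: eax=M[16]=26
after or ecx, eax: ecx=(-1)|26=-1
after add ebx, 4: ebx=16+4=20
after add edi, 1: edi=7+1=8
cmp edi, 9  (cmp 8,9)
jl L0: taken
after mov eax, [ebx]: eax=M[20]=21
after or ecx, eax: ecx=(-1)|21=-1
after add ebx, 4: ebx=20+4=24
after add edi, 1: edi=8+1=9
cmp edi, 9  (cmp 9,9)
jl L0: not taken
after add eax, ecx: eax=21+(-1)=20
halt.

24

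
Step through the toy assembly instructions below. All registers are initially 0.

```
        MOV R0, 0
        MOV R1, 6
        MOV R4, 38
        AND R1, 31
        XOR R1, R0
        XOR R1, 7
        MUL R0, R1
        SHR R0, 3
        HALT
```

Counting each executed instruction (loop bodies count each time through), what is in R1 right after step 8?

after MOV R0, 0: R0=0
after MOV R1, 6: R1=6
after MOV R4, 38: R4=38
after AND R1, 31: R1=6&31=6
after XOR R1, R0: R1=6^0=6
after XOR R1, 7: R1=6^7=1
after MUL R0, R1: R0=0*1=0
after SHR R0, 3: R0=0>>3=0
After step 8: R1 = 1.

1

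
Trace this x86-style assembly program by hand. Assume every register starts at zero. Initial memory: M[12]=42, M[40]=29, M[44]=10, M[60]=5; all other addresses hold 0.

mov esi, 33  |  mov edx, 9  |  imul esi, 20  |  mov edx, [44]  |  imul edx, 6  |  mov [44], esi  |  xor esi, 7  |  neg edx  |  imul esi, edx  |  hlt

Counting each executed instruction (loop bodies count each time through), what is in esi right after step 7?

659

after mov esi, 33: esi=33
after mov edx, 9: edx=9
after imul esi, 20: esi=33*20=660
after mov edx, [44]: edx=M[44]=10
after imul edx, 6: edx=10*6=60
mov [44], esi → M[44]=660
after xor esi, 7: esi=660^7=659
After step 7: esi = 659.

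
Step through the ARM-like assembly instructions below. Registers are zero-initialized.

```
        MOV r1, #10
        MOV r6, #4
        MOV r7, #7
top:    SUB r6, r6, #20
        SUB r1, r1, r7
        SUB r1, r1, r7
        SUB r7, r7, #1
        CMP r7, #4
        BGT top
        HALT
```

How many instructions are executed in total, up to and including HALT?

22

after MOV r1, #10: r1=10
after MOV r6, #4: r6=4
after MOV r7, #7: r7=7
after SUB r6, r6, #20: r6=4-20=-16
after SUB r1, r1, r7: r1=10-7=3
after SUB r1, r1, r7: r1=3-7=-4
after SUB r7, r7, #1: r7=7-1=6
CMP r7, #4  (cmp 6,4)
BGT top: taken
after SUB r6, r6, #20: r6=(-16)-20=-36
after SUB r1, r1, r7: r1=(-4)-6=-10
after SUB r1, r1, r7: r1=(-10)-6=-16
after SUB r7, r7, #1: r7=6-1=5
CMP r7, #4  (cmp 5,4)
BGT top: taken
after SUB r6, r6, #20: r6=(-36)-20=-56
after SUB r1, r1, r7: r1=(-16)-5=-21
after SUB r1, r1, r7: r1=(-21)-5=-26
after SUB r7, r7, #1: r7=5-1=4
CMP r7, #4  (cmp 4,4)
BGT top: not taken
halt.
Total executed instructions: 22.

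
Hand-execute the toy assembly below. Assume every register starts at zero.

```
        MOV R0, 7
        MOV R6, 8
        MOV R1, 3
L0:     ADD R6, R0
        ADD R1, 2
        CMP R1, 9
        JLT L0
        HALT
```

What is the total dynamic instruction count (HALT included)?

R0=7
R6=8
R1=3
R6=8+7=15
R1=3+2=5
CMP R1, 9  (cmp 5,9)
JLT L0: taken
R6=15+7=22
R1=5+2=7
CMP R1, 9  (cmp 7,9)
JLT L0: taken
R6=22+7=29
R1=7+2=9
CMP R1, 9  (cmp 9,9)
JLT L0: not taken
halt.
Total executed instructions: 16.

16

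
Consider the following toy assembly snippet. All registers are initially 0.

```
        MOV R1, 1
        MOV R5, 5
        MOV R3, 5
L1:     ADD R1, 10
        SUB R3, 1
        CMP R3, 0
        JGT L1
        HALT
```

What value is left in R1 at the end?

51

R1=1
R5=5
R3=5
R1=1+10=11
R3=5-1=4
CMP R3, 0  (cmp 4,0)
JGT L1: taken
R1=11+10=21
R3=4-1=3
CMP R3, 0  (cmp 3,0)
JGT L1: taken
R1=21+10=31
R3=3-1=2
CMP R3, 0  (cmp 2,0)
JGT L1: taken
R1=31+10=41
R3=2-1=1
CMP R3, 0  (cmp 1,0)
JGT L1: taken
R1=41+10=51
R3=1-1=0
CMP R3, 0  (cmp 0,0)
JGT L1: not taken
halt.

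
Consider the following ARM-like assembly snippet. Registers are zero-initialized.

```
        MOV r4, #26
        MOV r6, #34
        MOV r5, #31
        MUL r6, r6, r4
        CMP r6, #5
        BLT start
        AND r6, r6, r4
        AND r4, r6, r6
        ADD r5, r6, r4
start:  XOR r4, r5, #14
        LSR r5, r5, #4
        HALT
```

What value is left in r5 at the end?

2

r4=26
r6=34
r5=31
r6=34*26=884
CMP r6, #5  (cmp 884,5)
BLT start: not taken
r6=884&26=16
r4=16&16=16
r5=16+16=32
r4=32^14=46
r5=32>>4=2
halt.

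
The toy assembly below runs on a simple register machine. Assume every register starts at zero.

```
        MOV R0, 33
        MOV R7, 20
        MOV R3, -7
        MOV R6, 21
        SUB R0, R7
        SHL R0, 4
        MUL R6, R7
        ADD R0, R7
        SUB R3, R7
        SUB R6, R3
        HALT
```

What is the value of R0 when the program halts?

R0=33
R7=20
R3=-7
R6=21
R0=33-20=13
R0=13<<4=208
R6=21*20=420
R0=208+20=228
R3=(-7)-20=-27
R6=420-(-27)=447
halt.

228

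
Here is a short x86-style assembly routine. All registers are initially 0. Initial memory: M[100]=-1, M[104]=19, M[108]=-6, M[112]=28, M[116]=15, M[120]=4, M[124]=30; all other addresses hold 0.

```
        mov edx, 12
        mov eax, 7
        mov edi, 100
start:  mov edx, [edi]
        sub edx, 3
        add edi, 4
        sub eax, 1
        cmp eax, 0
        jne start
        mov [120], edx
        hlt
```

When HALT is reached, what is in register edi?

128

edx=12
eax=7
edi=100
edx=M[100]=-1
edx=(-1)-3=-4
edi=100+4=104
eax=7-1=6
cmp eax, 0  (cmp 6,0)
jne start: taken
edx=M[104]=19
edx=19-3=16
edi=104+4=108
eax=6-1=5
cmp eax, 0  (cmp 5,0)
jne start: taken
edx=M[108]=-6
edx=(-6)-3=-9
edi=108+4=112
eax=5-1=4
cmp eax, 0  (cmp 4,0)
jne start: taken
edx=M[112]=28
edx=28-3=25
edi=112+4=116
eax=4-1=3
cmp eax, 0  (cmp 3,0)
jne start: taken
edx=M[116]=15
edx=15-3=12
edi=116+4=120
eax=3-1=2
cmp eax, 0  (cmp 2,0)
jne start: taken
edx=M[120]=4
edx=4-3=1
edi=120+4=124
eax=2-1=1
cmp eax, 0  (cmp 1,0)
jne start: taken
edx=M[124]=30
edx=30-3=27
edi=124+4=128
eax=1-1=0
cmp eax, 0  (cmp 0,0)
jne start: not taken
mov [120], edx → M[120]=27
halt.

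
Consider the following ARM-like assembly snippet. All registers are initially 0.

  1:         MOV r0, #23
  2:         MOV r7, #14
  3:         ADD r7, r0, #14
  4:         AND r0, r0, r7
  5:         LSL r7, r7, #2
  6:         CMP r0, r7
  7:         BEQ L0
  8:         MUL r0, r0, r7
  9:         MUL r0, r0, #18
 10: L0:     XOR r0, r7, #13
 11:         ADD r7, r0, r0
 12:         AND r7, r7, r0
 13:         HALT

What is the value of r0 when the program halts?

MOV r0, #23 → r0=23
MOV r7, #14 → r7=14
ADD r7, r0, #14 → r7=23+14=37
AND r0, r0, r7 → r0=23&37=5
LSL r7, r7, #2 → r7=37<<2=148
CMP r0, r7  (cmp 5,148)
BEQ L0: not taken
MUL r0, r0, r7 → r0=5*148=740
MUL r0, r0, #18 → r0=740*18=13320
XOR r0, r7, #13 → r0=148^13=153
ADD r7, r0, r0 → r7=153+153=306
AND r7, r7, r0 → r7=306&153=16
halt.

153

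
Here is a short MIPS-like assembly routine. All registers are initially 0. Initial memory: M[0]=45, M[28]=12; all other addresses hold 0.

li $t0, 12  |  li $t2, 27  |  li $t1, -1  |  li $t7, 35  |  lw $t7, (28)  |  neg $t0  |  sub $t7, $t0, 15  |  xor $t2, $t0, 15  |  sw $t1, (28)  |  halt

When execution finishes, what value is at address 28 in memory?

-1

after li $t0, 12: $t0=12
after li $t2, 27: $t2=27
after li $t1, -1: $t1=-1
after li $t7, 35: $t7=35
after lw $t7, (28): $t7=M[28]=12
after neg $t0: $t0=-(12)=-12
after sub $t7, $t0, 15: $t7=(-12)-15=-27
after xor $t2, $t0, 15: $t2=(-12)^15=-5
sw $t1, (28) → M[28]=-1
halt.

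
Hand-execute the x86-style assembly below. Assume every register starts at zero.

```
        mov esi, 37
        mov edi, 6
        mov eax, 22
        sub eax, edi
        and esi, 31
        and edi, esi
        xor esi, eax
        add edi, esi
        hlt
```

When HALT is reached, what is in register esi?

after mov esi, 37: esi=37
after mov edi, 6: edi=6
after mov eax, 22: eax=22
after sub eax, edi: eax=22-6=16
after and esi, 31: esi=37&31=5
after and edi, esi: edi=6&5=4
after xor esi, eax: esi=5^16=21
after add edi, esi: edi=4+21=25
halt.

21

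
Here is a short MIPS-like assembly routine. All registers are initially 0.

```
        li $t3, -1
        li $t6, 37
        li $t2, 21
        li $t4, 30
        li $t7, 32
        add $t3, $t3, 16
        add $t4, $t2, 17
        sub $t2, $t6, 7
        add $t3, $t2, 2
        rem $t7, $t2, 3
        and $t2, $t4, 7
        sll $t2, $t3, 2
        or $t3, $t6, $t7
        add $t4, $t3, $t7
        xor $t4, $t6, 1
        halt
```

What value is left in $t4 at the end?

$t3=-1
$t6=37
$t2=21
$t4=30
$t7=32
$t3=(-1)+16=15
$t4=21+17=38
$t2=37-7=30
$t3=30+2=32
$t7=30%3=0
$t2=38&7=6
$t2=32<<2=128
$t3=37|0=37
$t4=37+0=37
$t4=37^1=36
halt.

36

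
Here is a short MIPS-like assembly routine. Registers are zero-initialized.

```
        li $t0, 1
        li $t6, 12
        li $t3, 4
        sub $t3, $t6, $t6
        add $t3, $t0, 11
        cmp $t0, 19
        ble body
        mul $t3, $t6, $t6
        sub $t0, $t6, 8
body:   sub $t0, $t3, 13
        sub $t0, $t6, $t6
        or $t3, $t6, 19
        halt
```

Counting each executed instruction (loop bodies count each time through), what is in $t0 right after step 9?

li $t0, 1 → $t0=1
li $t6, 12 → $t6=12
li $t3, 4 → $t3=4
sub $t3, $t6, $t6 → $t3=12-12=0
add $t3, $t0, 11 → $t3=1+11=12
cmp $t0, 19  (cmp 1,19)
ble body: taken
sub $t0, $t3, 13 → $t0=12-13=-1
sub $t0, $t6, $t6 → $t0=12-12=0
After step 9: $t0 = 0.

0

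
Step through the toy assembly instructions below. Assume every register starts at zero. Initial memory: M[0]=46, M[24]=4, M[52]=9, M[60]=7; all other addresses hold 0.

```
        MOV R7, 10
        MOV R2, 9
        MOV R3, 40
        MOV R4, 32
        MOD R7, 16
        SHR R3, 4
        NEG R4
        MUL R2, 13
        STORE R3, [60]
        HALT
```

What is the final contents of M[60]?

2

after MOV R7, 10: R7=10
after MOV R2, 9: R2=9
after MOV R3, 40: R3=40
after MOV R4, 32: R4=32
after MOD R7, 16: R7=10%16=10
after SHR R3, 4: R3=40>>4=2
after NEG R4: R4=-(32)=-32
after MUL R2, 13: R2=9*13=117
STORE R3, [60] → M[60]=2
halt.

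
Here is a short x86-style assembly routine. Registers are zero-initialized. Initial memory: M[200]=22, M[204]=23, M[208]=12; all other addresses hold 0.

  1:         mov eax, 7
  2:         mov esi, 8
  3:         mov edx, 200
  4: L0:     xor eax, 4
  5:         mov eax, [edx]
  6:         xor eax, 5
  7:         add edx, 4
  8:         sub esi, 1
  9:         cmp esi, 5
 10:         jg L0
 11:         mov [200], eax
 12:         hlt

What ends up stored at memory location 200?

9

mov eax, 7 → eax=7
mov esi, 8 → esi=8
mov edx, 200 → edx=200
xor eax, 4 → eax=7^4=3
mov eax, [edx] → eax=M[200]=22
xor eax, 5 → eax=22^5=19
add edx, 4 → edx=200+4=204
sub esi, 1 → esi=8-1=7
cmp esi, 5  (cmp 7,5)
jg L0: taken
xor eax, 4 → eax=19^4=23
mov eax, [edx] → eax=M[204]=23
xor eax, 5 → eax=23^5=18
add edx, 4 → edx=204+4=208
sub esi, 1 → esi=7-1=6
cmp esi, 5  (cmp 6,5)
jg L0: taken
xor eax, 4 → eax=18^4=22
mov eax, [edx] → eax=M[208]=12
xor eax, 5 → eax=12^5=9
add edx, 4 → edx=208+4=212
sub esi, 1 → esi=6-1=5
cmp esi, 5  (cmp 5,5)
jg L0: not taken
mov [200], eax → M[200]=9
halt.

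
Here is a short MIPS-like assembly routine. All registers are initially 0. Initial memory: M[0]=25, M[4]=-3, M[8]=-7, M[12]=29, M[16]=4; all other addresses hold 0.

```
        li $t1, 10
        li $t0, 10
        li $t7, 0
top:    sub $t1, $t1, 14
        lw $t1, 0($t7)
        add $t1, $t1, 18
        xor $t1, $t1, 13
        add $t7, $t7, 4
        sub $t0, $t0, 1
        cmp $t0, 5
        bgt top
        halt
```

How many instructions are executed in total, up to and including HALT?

li $t1, 10 → $t1=10
li $t0, 10 → $t0=10
li $t7, 0 → $t7=0
sub $t1, $t1, 14 → $t1=10-14=-4
lw $t1, 0($t7) → $t1=M[0]=25
add $t1, $t1, 18 → $t1=25+18=43
xor $t1, $t1, 13 → $t1=43^13=38
add $t7, $t7, 4 → $t7=0+4=4
sub $t0, $t0, 1 → $t0=10-1=9
cmp $t0, 5  (cmp 9,5)
bgt top: taken
sub $t1, $t1, 14 → $t1=38-14=24
lw $t1, 0($t7) → $t1=M[4]=-3
add $t1, $t1, 18 → $t1=(-3)+18=15
xor $t1, $t1, 13 → $t1=15^13=2
add $t7, $t7, 4 → $t7=4+4=8
sub $t0, $t0, 1 → $t0=9-1=8
cmp $t0, 5  (cmp 8,5)
bgt top: taken
sub $t1, $t1, 14 → $t1=2-14=-12
lw $t1, 0($t7) → $t1=M[8]=-7
add $t1, $t1, 18 → $t1=(-7)+18=11
xor $t1, $t1, 13 → $t1=11^13=6
add $t7, $t7, 4 → $t7=8+4=12
sub $t0, $t0, 1 → $t0=8-1=7
cmp $t0, 5  (cmp 7,5)
bgt top: taken
sub $t1, $t1, 14 → $t1=6-14=-8
lw $t1, 0($t7) → $t1=M[12]=29
add $t1, $t1, 18 → $t1=29+18=47
xor $t1, $t1, 13 → $t1=47^13=34
add $t7, $t7, 4 → $t7=12+4=16
sub $t0, $t0, 1 → $t0=7-1=6
cmp $t0, 5  (cmp 6,5)
bgt top: taken
sub $t1, $t1, 14 → $t1=34-14=20
lw $t1, 0($t7) → $t1=M[16]=4
add $t1, $t1, 18 → $t1=4+18=22
xor $t1, $t1, 13 → $t1=22^13=27
add $t7, $t7, 4 → $t7=16+4=20
sub $t0, $t0, 1 → $t0=6-1=5
cmp $t0, 5  (cmp 5,5)
bgt top: not taken
halt.
Total executed instructions: 44.

44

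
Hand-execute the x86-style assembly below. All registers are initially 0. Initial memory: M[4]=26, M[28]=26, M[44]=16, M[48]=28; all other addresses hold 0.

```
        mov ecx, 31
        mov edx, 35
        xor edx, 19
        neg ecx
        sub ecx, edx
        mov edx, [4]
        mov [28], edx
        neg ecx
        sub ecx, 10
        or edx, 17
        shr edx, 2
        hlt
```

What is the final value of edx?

6

mov ecx, 31 → ecx=31
mov edx, 35 → edx=35
xor edx, 19 → edx=35^19=48
neg ecx → ecx=-(31)=-31
sub ecx, edx → ecx=(-31)-48=-79
mov edx, [4] → edx=M[4]=26
mov [28], edx → M[28]=26
neg ecx → ecx=-(-79)=79
sub ecx, 10 → ecx=79-10=69
or edx, 17 → edx=26|17=27
shr edx, 2 → edx=27>>2=6
halt.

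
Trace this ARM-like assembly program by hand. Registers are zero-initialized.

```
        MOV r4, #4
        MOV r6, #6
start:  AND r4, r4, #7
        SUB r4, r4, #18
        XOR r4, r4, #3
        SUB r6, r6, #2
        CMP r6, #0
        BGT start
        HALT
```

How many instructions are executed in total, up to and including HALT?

MOV r4, #4 → r4=4
MOV r6, #6 → r6=6
AND r4, r4, #7 → r4=4&7=4
SUB r4, r4, #18 → r4=4-18=-14
XOR r4, r4, #3 → r4=(-14)^3=-15
SUB r6, r6, #2 → r6=6-2=4
CMP r6, #0  (cmp 4,0)
BGT start: taken
AND r4, r4, #7 → r4=(-15)&7=1
SUB r4, r4, #18 → r4=1-18=-17
XOR r4, r4, #3 → r4=(-17)^3=-20
SUB r6, r6, #2 → r6=4-2=2
CMP r6, #0  (cmp 2,0)
BGT start: taken
AND r4, r4, #7 → r4=(-20)&7=4
SUB r4, r4, #18 → r4=4-18=-14
XOR r4, r4, #3 → r4=(-14)^3=-15
SUB r6, r6, #2 → r6=2-2=0
CMP r6, #0  (cmp 0,0)
BGT start: not taken
halt.
Total executed instructions: 21.

21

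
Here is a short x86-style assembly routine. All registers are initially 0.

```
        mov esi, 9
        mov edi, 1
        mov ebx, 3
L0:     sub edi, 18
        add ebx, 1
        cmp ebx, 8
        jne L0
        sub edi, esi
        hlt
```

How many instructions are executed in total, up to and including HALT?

after mov esi, 9: esi=9
after mov edi, 1: edi=1
after mov ebx, 3: ebx=3
after sub edi, 18: edi=1-18=-17
after add ebx, 1: ebx=3+1=4
cmp ebx, 8  (cmp 4,8)
jne L0: taken
after sub edi, 18: edi=(-17)-18=-35
after add ebx, 1: ebx=4+1=5
cmp ebx, 8  (cmp 5,8)
jne L0: taken
after sub edi, 18: edi=(-35)-18=-53
after add ebx, 1: ebx=5+1=6
cmp ebx, 8  (cmp 6,8)
jne L0: taken
after sub edi, 18: edi=(-53)-18=-71
after add ebx, 1: ebx=6+1=7
cmp ebx, 8  (cmp 7,8)
jne L0: taken
after sub edi, 18: edi=(-71)-18=-89
after add ebx, 1: ebx=7+1=8
cmp ebx, 8  (cmp 8,8)
jne L0: not taken
after sub edi, esi: edi=(-89)-9=-98
halt.
Total executed instructions: 25.

25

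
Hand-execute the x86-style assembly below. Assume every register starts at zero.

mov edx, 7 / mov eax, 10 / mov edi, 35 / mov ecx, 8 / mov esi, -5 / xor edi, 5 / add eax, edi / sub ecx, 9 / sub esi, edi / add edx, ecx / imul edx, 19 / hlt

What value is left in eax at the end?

48

mov edx, 7 → edx=7
mov eax, 10 → eax=10
mov edi, 35 → edi=35
mov ecx, 8 → ecx=8
mov esi, -5 → esi=-5
xor edi, 5 → edi=35^5=38
add eax, edi → eax=10+38=48
sub ecx, 9 → ecx=8-9=-1
sub esi, edi → esi=(-5)-38=-43
add edx, ecx → edx=7+(-1)=6
imul edx, 19 → edx=6*19=114
halt.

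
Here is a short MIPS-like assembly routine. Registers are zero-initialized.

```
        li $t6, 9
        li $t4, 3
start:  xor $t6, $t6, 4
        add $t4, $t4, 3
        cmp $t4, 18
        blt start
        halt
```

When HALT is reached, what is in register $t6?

13

$t6=9
$t4=3
$t6=9^4=13
$t4=3+3=6
cmp $t4, 18  (cmp 6,18)
blt start: taken
$t6=13^4=9
$t4=6+3=9
cmp $t4, 18  (cmp 9,18)
blt start: taken
$t6=9^4=13
$t4=9+3=12
cmp $t4, 18  (cmp 12,18)
blt start: taken
$t6=13^4=9
$t4=12+3=15
cmp $t4, 18  (cmp 15,18)
blt start: taken
$t6=9^4=13
$t4=15+3=18
cmp $t4, 18  (cmp 18,18)
blt start: not taken
halt.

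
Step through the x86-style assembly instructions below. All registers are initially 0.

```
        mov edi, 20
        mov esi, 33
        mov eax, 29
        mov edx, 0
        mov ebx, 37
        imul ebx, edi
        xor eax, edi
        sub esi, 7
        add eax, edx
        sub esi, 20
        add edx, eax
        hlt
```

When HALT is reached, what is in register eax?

mov edi, 20 → edi=20
mov esi, 33 → esi=33
mov eax, 29 → eax=29
mov edx, 0 → edx=0
mov ebx, 37 → ebx=37
imul ebx, edi → ebx=37*20=740
xor eax, edi → eax=29^20=9
sub esi, 7 → esi=33-7=26
add eax, edx → eax=9+0=9
sub esi, 20 → esi=26-20=6
add edx, eax → edx=0+9=9
halt.

9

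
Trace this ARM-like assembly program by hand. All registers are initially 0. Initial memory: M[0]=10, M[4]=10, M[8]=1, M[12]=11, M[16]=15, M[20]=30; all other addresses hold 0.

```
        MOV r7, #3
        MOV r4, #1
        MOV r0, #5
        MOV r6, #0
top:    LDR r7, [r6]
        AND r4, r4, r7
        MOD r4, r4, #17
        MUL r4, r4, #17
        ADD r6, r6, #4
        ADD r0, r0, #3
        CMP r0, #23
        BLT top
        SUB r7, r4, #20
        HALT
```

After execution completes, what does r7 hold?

-20

MOV r7, #3 → r7=3
MOV r4, #1 → r4=1
MOV r0, #5 → r0=5
MOV r6, #0 → r6=0
LDR r7, [r6] → r7=M[0]=10
AND r4, r4, r7 → r4=1&10=0
MOD r4, r4, #17 → r4=0%17=0
MUL r4, r4, #17 → r4=0*17=0
ADD r6, r6, #4 → r6=0+4=4
ADD r0, r0, #3 → r0=5+3=8
CMP r0, #23  (cmp 8,23)
BLT top: taken
LDR r7, [r6] → r7=M[4]=10
AND r4, r4, r7 → r4=0&10=0
MOD r4, r4, #17 → r4=0%17=0
MUL r4, r4, #17 → r4=0*17=0
ADD r6, r6, #4 → r6=4+4=8
ADD r0, r0, #3 → r0=8+3=11
CMP r0, #23  (cmp 11,23)
BLT top: taken
LDR r7, [r6] → r7=M[8]=1
AND r4, r4, r7 → r4=0&1=0
MOD r4, r4, #17 → r4=0%17=0
MUL r4, r4, #17 → r4=0*17=0
ADD r6, r6, #4 → r6=8+4=12
ADD r0, r0, #3 → r0=11+3=14
CMP r0, #23  (cmp 14,23)
BLT top: taken
LDR r7, [r6] → r7=M[12]=11
AND r4, r4, r7 → r4=0&11=0
MOD r4, r4, #17 → r4=0%17=0
MUL r4, r4, #17 → r4=0*17=0
ADD r6, r6, #4 → r6=12+4=16
ADD r0, r0, #3 → r0=14+3=17
CMP r0, #23  (cmp 17,23)
BLT top: taken
LDR r7, [r6] → r7=M[16]=15
AND r4, r4, r7 → r4=0&15=0
MOD r4, r4, #17 → r4=0%17=0
MUL r4, r4, #17 → r4=0*17=0
ADD r6, r6, #4 → r6=16+4=20
ADD r0, r0, #3 → r0=17+3=20
CMP r0, #23  (cmp 20,23)
BLT top: taken
LDR r7, [r6] → r7=M[20]=30
AND r4, r4, r7 → r4=0&30=0
MOD r4, r4, #17 → r4=0%17=0
MUL r4, r4, #17 → r4=0*17=0
ADD r6, r6, #4 → r6=20+4=24
ADD r0, r0, #3 → r0=20+3=23
CMP r0, #23  (cmp 23,23)
BLT top: not taken
SUB r7, r4, #20 → r7=0-20=-20
halt.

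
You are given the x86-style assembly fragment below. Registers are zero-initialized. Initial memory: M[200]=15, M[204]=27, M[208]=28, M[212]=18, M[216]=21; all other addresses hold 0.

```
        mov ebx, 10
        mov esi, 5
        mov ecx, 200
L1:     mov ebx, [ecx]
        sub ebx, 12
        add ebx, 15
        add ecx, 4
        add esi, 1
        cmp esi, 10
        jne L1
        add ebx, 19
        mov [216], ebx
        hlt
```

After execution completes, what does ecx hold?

mov ebx, 10 → ebx=10
mov esi, 5 → esi=5
mov ecx, 200 → ecx=200
mov ebx, [ecx] → ebx=M[200]=15
sub ebx, 12 → ebx=15-12=3
add ebx, 15 → ebx=3+15=18
add ecx, 4 → ecx=200+4=204
add esi, 1 → esi=5+1=6
cmp esi, 10  (cmp 6,10)
jne L1: taken
mov ebx, [ecx] → ebx=M[204]=27
sub ebx, 12 → ebx=27-12=15
add ebx, 15 → ebx=15+15=30
add ecx, 4 → ecx=204+4=208
add esi, 1 → esi=6+1=7
cmp esi, 10  (cmp 7,10)
jne L1: taken
mov ebx, [ecx] → ebx=M[208]=28
sub ebx, 12 → ebx=28-12=16
add ebx, 15 → ebx=16+15=31
add ecx, 4 → ecx=208+4=212
add esi, 1 → esi=7+1=8
cmp esi, 10  (cmp 8,10)
jne L1: taken
mov ebx, [ecx] → ebx=M[212]=18
sub ebx, 12 → ebx=18-12=6
add ebx, 15 → ebx=6+15=21
add ecx, 4 → ecx=212+4=216
add esi, 1 → esi=8+1=9
cmp esi, 10  (cmp 9,10)
jne L1: taken
mov ebx, [ecx] → ebx=M[216]=21
sub ebx, 12 → ebx=21-12=9
add ebx, 15 → ebx=9+15=24
add ecx, 4 → ecx=216+4=220
add esi, 1 → esi=9+1=10
cmp esi, 10  (cmp 10,10)
jne L1: not taken
add ebx, 19 → ebx=24+19=43
mov [216], ebx → M[216]=43
halt.

220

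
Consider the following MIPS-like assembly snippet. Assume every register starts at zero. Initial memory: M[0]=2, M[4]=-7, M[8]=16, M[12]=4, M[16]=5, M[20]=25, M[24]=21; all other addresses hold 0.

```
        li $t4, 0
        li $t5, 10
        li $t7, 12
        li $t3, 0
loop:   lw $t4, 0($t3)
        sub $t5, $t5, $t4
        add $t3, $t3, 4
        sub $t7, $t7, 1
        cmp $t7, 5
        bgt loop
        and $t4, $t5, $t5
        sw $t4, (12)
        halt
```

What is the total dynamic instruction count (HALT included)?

li $t4, 0 → $t4=0
li $t5, 10 → $t5=10
li $t7, 12 → $t7=12
li $t3, 0 → $t3=0
lw $t4, 0($t3) → $t4=M[0]=2
sub $t5, $t5, $t4 → $t5=10-2=8
add $t3, $t3, 4 → $t3=0+4=4
sub $t7, $t7, 1 → $t7=12-1=11
cmp $t7, 5  (cmp 11,5)
bgt loop: taken
lw $t4, 0($t3) → $t4=M[4]=-7
sub $t5, $t5, $t4 → $t5=8-(-7)=15
add $t3, $t3, 4 → $t3=4+4=8
sub $t7, $t7, 1 → $t7=11-1=10
cmp $t7, 5  (cmp 10,5)
bgt loop: taken
lw $t4, 0($t3) → $t4=M[8]=16
sub $t5, $t5, $t4 → $t5=15-16=-1
add $t3, $t3, 4 → $t3=8+4=12
sub $t7, $t7, 1 → $t7=10-1=9
cmp $t7, 5  (cmp 9,5)
bgt loop: taken
lw $t4, 0($t3) → $t4=M[12]=4
sub $t5, $t5, $t4 → $t5=(-1)-4=-5
add $t3, $t3, 4 → $t3=12+4=16
sub $t7, $t7, 1 → $t7=9-1=8
cmp $t7, 5  (cmp 8,5)
bgt loop: taken
lw $t4, 0($t3) → $t4=M[16]=5
sub $t5, $t5, $t4 → $t5=(-5)-5=-10
add $t3, $t3, 4 → $t3=16+4=20
sub $t7, $t7, 1 → $t7=8-1=7
cmp $t7, 5  (cmp 7,5)
bgt loop: taken
lw $t4, 0($t3) → $t4=M[20]=25
sub $t5, $t5, $t4 → $t5=(-10)-25=-35
add $t3, $t3, 4 → $t3=20+4=24
sub $t7, $t7, 1 → $t7=7-1=6
cmp $t7, 5  (cmp 6,5)
bgt loop: taken
lw $t4, 0($t3) → $t4=M[24]=21
sub $t5, $t5, $t4 → $t5=(-35)-21=-56
add $t3, $t3, 4 → $t3=24+4=28
sub $t7, $t7, 1 → $t7=6-1=5
cmp $t7, 5  (cmp 5,5)
bgt loop: not taken
and $t4, $t5, $t5 → $t4=(-56)&(-56)=-56
sw $t4, (12) → M[12]=-56
halt.
Total executed instructions: 49.

49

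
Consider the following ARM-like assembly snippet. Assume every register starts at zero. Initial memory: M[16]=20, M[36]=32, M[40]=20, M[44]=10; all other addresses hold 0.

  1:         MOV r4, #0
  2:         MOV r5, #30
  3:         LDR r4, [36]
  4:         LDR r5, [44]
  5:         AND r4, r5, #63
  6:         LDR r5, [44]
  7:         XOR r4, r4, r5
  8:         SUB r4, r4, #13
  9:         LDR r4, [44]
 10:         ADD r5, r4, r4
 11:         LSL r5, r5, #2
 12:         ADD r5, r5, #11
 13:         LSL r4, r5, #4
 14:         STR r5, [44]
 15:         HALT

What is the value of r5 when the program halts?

91

r4=0
r5=30
r4=M[36]=32
r5=M[44]=10
r4=10&63=10
r5=M[44]=10
r4=10^10=0
r4=0-13=-13
r4=M[44]=10
r5=10+10=20
r5=20<<2=80
r5=80+11=91
r4=91<<4=1456
STR r5, [44] → M[44]=91
halt.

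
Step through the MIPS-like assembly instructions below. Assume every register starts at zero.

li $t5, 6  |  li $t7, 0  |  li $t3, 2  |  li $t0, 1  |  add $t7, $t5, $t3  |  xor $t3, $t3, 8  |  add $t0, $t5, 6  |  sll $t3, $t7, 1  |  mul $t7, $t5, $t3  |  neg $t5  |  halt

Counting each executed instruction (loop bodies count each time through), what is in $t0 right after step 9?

12

after li $t5, 6: $t5=6
after li $t7, 0: $t7=0
after li $t3, 2: $t3=2
after li $t0, 1: $t0=1
after add $t7, $t5, $t3: $t7=6+2=8
after xor $t3, $t3, 8: $t3=2^8=10
after add $t0, $t5, 6: $t0=6+6=12
after sll $t3, $t7, 1: $t3=8<<1=16
after mul $t7, $t5, $t3: $t7=6*16=96
After step 9: $t0 = 12.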